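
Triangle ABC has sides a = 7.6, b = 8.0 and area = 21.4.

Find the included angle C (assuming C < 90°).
Area = ½·a·b·sin(C)  ⇒  sin(C) = 2·Area/(a·b) = 2·21.4/(7.6·8.0) = 42.8/60.8 ≈ 0.703947
C = arcsin(0.703947) ≈ 44.7446° (taking the acute solution since C < 90°)

C = 44.74°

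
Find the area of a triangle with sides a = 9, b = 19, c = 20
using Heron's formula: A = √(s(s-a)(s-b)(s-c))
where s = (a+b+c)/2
s = (9 + 19 + 20)/2 = 48/2 = 24
s − a = 15, s − b = 5, s − c = 4
s(s−a)(s−b)(s−c) = 24·15·5·4 = 7200
Area = √7200 ≈ 84.8528

s = 24.0, Area = 84.85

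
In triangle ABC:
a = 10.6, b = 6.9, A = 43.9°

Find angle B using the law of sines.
a/sin(A) = b/sin(B)  ⇒  sin(B) = b·sin(A)/a = 6.9·sin(43.9°)/10.6
sin(43.9°) ≈ 0.693402
sin(B) ≈ 6.9·0.693402/10.6 ≈ 4.78447/10.6 ≈ 0.451365
B = arcsin(0.451365) ≈ 26.8313°
(Since b ≤ a we need B ≤ A, so the obtuse alternative 180° − 26.8313° ≈ 153.169° is rejected.)

B = 26.83°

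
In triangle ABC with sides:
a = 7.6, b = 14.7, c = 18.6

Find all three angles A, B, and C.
Law of cosines for each angle (a² = 57.76, b² = 216.09, c² = 345.96):
cos(A) = (b² + c² − a²)/(2bc) = (216.09 + 345.96 − 57.76)/(2·14.7·18.6) = 504.29/546.84 ≈ 0.922189  ⇒  A ≈ 22.7517°
cos(B) = (a² + c² − b²)/(2ac) = (57.76 + 345.96 − 216.09)/(2·7.6·18.6) = 187.63/282.72 ≈ 0.66366  ⇒  B ≈ 48.4204°
cos(C) = (a² + b² − c²)/(2ab) = (57.76 + 216.09 − 345.96)/(2·7.6·14.7) = -72.11/223.44 ≈ -0.322726  ⇒  C ≈ 108.828°
Check: A + B + C ≈ 180°

A = 22.75°, B = 48.42°, C = 108.8°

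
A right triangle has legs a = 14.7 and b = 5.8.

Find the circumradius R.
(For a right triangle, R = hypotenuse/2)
Hypotenuse c = √(a² + b²) = √(216.09 + 33.64) = √249.73 ≈ 15.8028
R = c/2 ≈ 15.8028/2 ≈ 7.90142

R = 7.901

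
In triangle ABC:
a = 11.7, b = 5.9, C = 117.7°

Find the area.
Two sides and the included angle (SAS): A = ½·a·b·sin(C) = ½·11.7·5.9·sin(117.7°)
sin(117.7°) ≈ 0.885394
A ≈ ½·69.03·0.885394 = 34.515·0.885394 ≈ 30.5594

Area = 30.56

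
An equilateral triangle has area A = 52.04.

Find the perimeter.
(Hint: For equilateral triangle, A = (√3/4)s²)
A = (√3/4)s²  ⇒  s² = 4A/√3 = 4·52.04/√3 = 208.16/1.73205 ≈ 120.181
s ≈ √120.181 ≈ 10.9627
Perimeter = 3s ≈ 3·10.9627 ≈ 32.8882

Perimeter = 32.89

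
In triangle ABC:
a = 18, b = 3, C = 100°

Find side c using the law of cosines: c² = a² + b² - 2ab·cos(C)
c² = 18² + 3² − 2·18·3·cos(100°)
cos(100°) ≈ -0.173648
c² ≈ 324 + 9 − 108·(-0.173648) ≈ 333 + 18.754 ≈ 351.754
c ≈ √351.754 ≈ 18.7551

c = 18.76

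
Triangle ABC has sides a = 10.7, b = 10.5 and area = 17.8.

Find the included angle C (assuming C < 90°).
Area = ½·a·b·sin(C)  ⇒  sin(C) = 2·Area/(a·b) = 2·17.8/(10.7·10.5) = 35.6/112.35 ≈ 0.316867
C = arcsin(0.316867) ≈ 18.4736° (taking the acute solution since C < 90°)

C = 18.47°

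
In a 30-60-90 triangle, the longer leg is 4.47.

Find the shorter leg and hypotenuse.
In a 30-60-90 triangle the sides are in ratio 1 : √3 : 2, so short leg = long leg/√3 and hypotenuse = 2·(short leg).
Short leg = 4.47/√3 ≈ 4.47/1.73205 ≈ 2.58076
Hypotenuse = 2·2.58076 ≈ 5.16151

Short leg = 2.581, Hypotenuse = 5.162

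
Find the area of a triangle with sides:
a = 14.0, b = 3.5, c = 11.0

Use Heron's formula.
s = (14.0 + 3.5 + 11.0)/2 = 28.5/2 = 14.25
s − a = 0.25, s − b = 10.75, s − c = 3.25
s(s−a)(s−b)(s−c) = 14.25·0.25·10.75·3.25 ≈ 124.465
Area = √124.465 ≈ 11.1564

Area = 11.16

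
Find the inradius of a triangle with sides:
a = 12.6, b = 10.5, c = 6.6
r = Area/s where s is the semi-perimeter.
s = (12.6 + 10.5 + 6.6)/2 = 29.7/2 = 14.85
Area = √(s(s−a)(s−b)(s−c)) = √(14.85·2.25·4.35·8.25) ≈ √1199.09 ≈ 34.6279
r ≈ 34.6279/14.85 ≈ 2.33184

r = 2.332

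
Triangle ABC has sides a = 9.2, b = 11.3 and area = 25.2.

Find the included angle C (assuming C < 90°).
Area = ½·a·b·sin(C)  ⇒  sin(C) = 2·Area/(a·b) = 2·25.2/(9.2·11.3) = 50.4/103.96 ≈ 0.484802
C = arcsin(0.484802) ≈ 28.9995° (taking the acute solution since C < 90°)

C = 29°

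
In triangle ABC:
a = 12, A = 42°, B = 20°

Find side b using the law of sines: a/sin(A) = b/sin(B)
a/sin(A) = b/sin(B)  ⇒  b = a·sin(B)/sin(A) = 12·sin(20°)/sin(42°)
sin(20°) ≈ 0.34202, sin(42°) ≈ 0.669131
b ≈ 12·0.34202/0.669131 ≈ 4.10424/0.669131 ≈ 6.13369

b = 6.134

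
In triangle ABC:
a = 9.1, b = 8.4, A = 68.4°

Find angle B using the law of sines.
a/sin(A) = b/sin(B)  ⇒  sin(B) = b·sin(A)/a = 8.4·sin(68.4°)/9.1
sin(68.4°) ≈ 0.929776
sin(B) ≈ 8.4·0.929776/9.1 ≈ 7.81012/9.1 ≈ 0.858255
B = arcsin(0.858255) ≈ 59.1212°
(Since b ≤ a we need B ≤ A, so the obtuse alternative 180° − 59.1212° ≈ 120.879° is rejected.)

B = 59.12°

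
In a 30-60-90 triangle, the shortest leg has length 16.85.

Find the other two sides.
In a 30-60-90 triangle the sides are in ratio 1 : √3 : 2 (short leg : long leg : hypotenuse).
Long leg = 16.85·√3 ≈ 16.85·1.73205 ≈ 29.1851
Hypotenuse = 2·16.85 = 33.7

Long leg = 16.85√3 = 29.19, Hypotenuse = 33.7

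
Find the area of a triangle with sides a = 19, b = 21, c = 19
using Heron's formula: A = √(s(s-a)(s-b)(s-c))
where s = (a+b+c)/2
s = (19 + 21 + 19)/2 = 59/2 = 29.5
s − a = 10.5, s − b = 8.5, s − c = 10.5
s(s−a)(s−b)(s−c) = 29.5·10.5·8.5·10.5 = 27645.1875
Area = √27645.1875 ≈ 166.268

s = 29.5, Area = 166.3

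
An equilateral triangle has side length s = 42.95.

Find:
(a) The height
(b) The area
(a) The height splits the triangle into two 30-60-90 halves: h = s·√3/2 = 42.95·1.73205/2 ≈ 74.3916/2 ≈ 37.1958
(b) Area = (√3/4)·s² = (√3/4)·42.95² = (√3/4)·1844.7025 ≈ 0.433013·1844.7025 ≈ 798.78

Height = 37.2, Area = 798.8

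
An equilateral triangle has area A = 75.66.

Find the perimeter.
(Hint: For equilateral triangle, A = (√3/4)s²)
A = (√3/4)s²  ⇒  s² = 4A/√3 = 4·75.66/√3 = 302.64/1.73205 ≈ 174.729
s ≈ √174.729 ≈ 13.2185
Perimeter = 3s ≈ 3·13.2185 ≈ 39.6556

Perimeter = 39.66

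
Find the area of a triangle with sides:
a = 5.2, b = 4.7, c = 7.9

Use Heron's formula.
s = (5.2 + 4.7 + 7.9)/2 = 17.8/2 = 8.9
s − a = 3.7, s − b = 4.2, s − c = 1
s(s−a)(s−b)(s−c) = 8.9·3.7·4.2·1 ≈ 138.306
Area = √138.306 ≈ 11.7604

Area = 11.76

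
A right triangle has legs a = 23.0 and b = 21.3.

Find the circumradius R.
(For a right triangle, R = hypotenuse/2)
Hypotenuse c = √(a² + b²) = √(529 + 453.69) = √982.69 ≈ 31.3479
R = c/2 ≈ 31.3479/2 ≈ 15.6739

R = 15.67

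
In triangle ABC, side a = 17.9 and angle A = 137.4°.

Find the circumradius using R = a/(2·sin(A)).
R = a/(2·sin(A)) = 17.9/(2·sin(137.4°))
sin(137.4°) ≈ 0.676876
R ≈ 17.9/(2·0.676876) = 17.9/1.35375 ≈ 13.2225

R = 13.22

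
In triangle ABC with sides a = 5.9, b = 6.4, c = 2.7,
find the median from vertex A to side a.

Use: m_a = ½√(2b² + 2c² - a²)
m_a = ½√(2·6.4² + 2·2.7² − 5.9²) = ½√(2·40.96 + 2·7.29 − 34.81) = ½√(81.92 + 14.58 − 34.81) = ½√61.69
√61.69 ≈ 7.8543, so m_a ≈ 3.92715

m_a = 3.927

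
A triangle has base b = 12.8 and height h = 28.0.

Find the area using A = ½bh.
A = ½·b·h = ½·12.8·28.0 = ½·358.4 = 179.2

Area = 179.2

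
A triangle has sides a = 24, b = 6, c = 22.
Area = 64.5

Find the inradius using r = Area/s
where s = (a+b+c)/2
s = (24 + 6 + 22)/2 = 52/2 = 26
r = Area/s = 64.5/26 ≈ 2.48077

r = 2.481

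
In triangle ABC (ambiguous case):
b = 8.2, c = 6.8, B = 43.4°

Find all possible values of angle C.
b/sin(B) = c/sin(C)  ⇒  sin(C) = c·sin(B)/b = 6.8·sin(43.4°)/8.2
sin(43.4°) ≈ 0.687088
sin(C) ≈ 6.8·0.687088/8.2 ≈ 4.6722/8.2 ≈ 0.56978
Candidate 1: C₁ = arcsin(0.56978) ≈ 34.7349°  →  A = 180° − 43.4° − 34.7349° ≈ 101.865° > 0, valid
Candidate 2: C₂ = 180° − C₁ ≈ 145.265°  →  A = 180° − 43.4° − 145.265° ≈ -8.6651° ≤ 0, not a valid triangle

C = 34.73° (one solution)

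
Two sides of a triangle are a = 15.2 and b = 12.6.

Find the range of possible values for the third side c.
Triangle inequality: |a − b| < c < a + b
|a − b| = |15.2 − 12.6| = 2.6
a + b = 15.2 + 12.6 = 27.8

2.6 < c < 27.8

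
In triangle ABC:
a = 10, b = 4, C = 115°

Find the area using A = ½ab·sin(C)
A = ½·a·b·sin(C) = ½·10·4·sin(115°)
sin(115°) ≈ 0.906308
A ≈ ½·40·0.906308 = 20·0.906308 ≈ 18.1262

Area = 18.13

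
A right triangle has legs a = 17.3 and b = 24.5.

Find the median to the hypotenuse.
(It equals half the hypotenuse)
Hypotenuse c = √(a² + b²) = √(299.29 + 600.25) = √899.54 ≈ 29.9923
Median to hypotenuse = c/2 ≈ 29.9923/2 ≈ 14.9962

Median = 15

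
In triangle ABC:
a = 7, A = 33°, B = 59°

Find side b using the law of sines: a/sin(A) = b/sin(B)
a/sin(A) = b/sin(B)  ⇒  b = a·sin(B)/sin(A) = 7·sin(59°)/sin(33°)
sin(59°) ≈ 0.857167, sin(33°) ≈ 0.544639
b ≈ 7·0.857167/0.544639 ≈ 6.00017/0.544639 ≈ 11.0168

b = 11.02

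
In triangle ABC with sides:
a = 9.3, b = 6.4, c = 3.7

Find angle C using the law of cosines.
c² = a² + b² − 2ab·cos(C)  ⇒  cos(C) = (a² + b² − c²)/(2ab)
cos(C) = (9.3² + 6.4² − 3.7²)/(2·9.3·6.4) = (86.49 + 40.96 − 13.69)/119.04 = 113.76/119.04 ≈ 0.955645
C = arccos(0.955645) ≈ 17.1288°

C = 17.13°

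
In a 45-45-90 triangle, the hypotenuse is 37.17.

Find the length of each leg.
In a 45-45-90 triangle hypotenuse = leg·√2, so leg = hypotenuse/√2.
Leg = 37.17/√2 ≈ 37.17/1.41421 ≈ 26.2832

Each leg = 26.28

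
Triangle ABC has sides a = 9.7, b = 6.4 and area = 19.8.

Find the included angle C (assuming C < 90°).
Area = ½·a·b·sin(C)  ⇒  sin(C) = 2·Area/(a·b) = 2·19.8/(9.7·6.4) = 39.6/62.08 ≈ 0.637887
C = arcsin(0.637887) ≈ 39.6344° (taking the acute solution since C < 90°)

C = 39.63°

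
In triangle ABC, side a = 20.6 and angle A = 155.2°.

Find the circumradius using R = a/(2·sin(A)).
R = a/(2·sin(A)) = 20.6/(2·sin(155.2°))
sin(155.2°) ≈ 0.419452
R ≈ 20.6/(2·0.419452) = 20.6/0.838904 ≈ 24.5558

R = 24.56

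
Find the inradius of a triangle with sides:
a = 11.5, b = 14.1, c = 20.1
r = Area/s where s is the semi-perimeter.
s = (11.5 + 14.1 + 20.1)/2 = 45.7/2 = 22.85
Area = √(s(s−a)(s−b)(s−c)) = √(22.85·11.35·8.75·2.75) ≈ √6240.55 ≈ 78.9971
r ≈ 78.9971/22.85 ≈ 3.45721

r = 3.457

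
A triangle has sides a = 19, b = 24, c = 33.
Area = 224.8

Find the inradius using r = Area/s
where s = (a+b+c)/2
s = (19 + 24 + 33)/2 = 76/2 = 38
r = Area/s = 224.8/38 ≈ 5.91579

r = 5.916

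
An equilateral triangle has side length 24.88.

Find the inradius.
r = Area/s with s the semi-perimeter.
Area = (√3/4)·24.88² = (√3/4)·619.0144 ≈ 0.433013·619.0144 ≈ 268.041
s = 3·24.88/2 = 37.32
r ≈ 268.041/37.32 ≈ 7.18224
(Equivalently r = side/(2√3) = 24.88/3.4641 ≈ 7.18224.)

r = 7.182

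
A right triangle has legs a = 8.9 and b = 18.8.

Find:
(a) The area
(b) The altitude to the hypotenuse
(a) The legs are perpendicular, so Area = ½·a·b = ½·8.9·18.8 = ½·167.32 = 83.66
(b) Hypotenuse c = √(a² + b²) = √(79.21 + 353.44) = √432.65 ≈ 20.8002
    Area = ½·c·h_c  ⇒  h_c = 2·Area/c = 167.32/20.8002 ≈ 8.04414

Area = 83.66, h_c = 8.044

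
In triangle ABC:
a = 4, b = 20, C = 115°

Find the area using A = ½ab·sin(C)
A = ½·a·b·sin(C) = ½·4·20·sin(115°)
sin(115°) ≈ 0.906308
A ≈ ½·80·0.906308 = 40·0.906308 ≈ 36.2523

Area = 36.25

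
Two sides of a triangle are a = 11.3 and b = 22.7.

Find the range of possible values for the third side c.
Triangle inequality: |a − b| < c < a + b
|a − b| = |11.3 − 22.7| = 11.4
a + b = 11.3 + 22.7 = 34

11.4 < c < 34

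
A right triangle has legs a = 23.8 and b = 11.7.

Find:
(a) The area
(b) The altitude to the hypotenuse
(a) The legs are perpendicular, so Area = ½·a·b = ½·23.8·11.7 = ½·278.46 = 139.23
(b) Hypotenuse c = √(a² + b²) = √(566.44 + 136.89) = √703.33 ≈ 26.5204
    Area = ½·c·h_c  ⇒  h_c = 2·Area/c = 278.46/26.5204 ≈ 10.4999

Area = 139.23, h_c = 10.5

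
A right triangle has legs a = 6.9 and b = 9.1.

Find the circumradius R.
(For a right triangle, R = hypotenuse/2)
Hypotenuse c = √(a² + b²) = √(47.61 + 82.81) = √130.42 ≈ 11.4202
R = c/2 ≈ 11.4202/2 ≈ 5.71008

R = 5.71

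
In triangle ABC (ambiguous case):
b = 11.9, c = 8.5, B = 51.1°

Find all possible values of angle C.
b/sin(B) = c/sin(C)  ⇒  sin(C) = c·sin(B)/b = 8.5·sin(51.1°)/11.9
sin(51.1°) ≈ 0.778243
sin(C) ≈ 8.5·0.778243/11.9 ≈ 6.61507/11.9 ≈ 0.555888
Candidate 1: C₁ = arcsin(0.555888) ≈ 33.7719°  →  A = 180° − 51.1° − 33.7719° ≈ 95.1281° > 0, valid
Candidate 2: C₂ = 180° − C₁ ≈ 146.228°  →  A = 180° − 51.1° − 146.228° ≈ -17.3281° ≤ 0, not a valid triangle

C = 33.77° (one solution)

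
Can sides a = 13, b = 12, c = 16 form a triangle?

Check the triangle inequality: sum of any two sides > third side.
a + b vs c: 13 + 12 = 25 > 16  ✓
a + c vs b: 13 + 16 = 29 > 12  ✓
b + c vs a: 12 + 16 = 28 > 13  ✓

Yes, triangle inequality satisfied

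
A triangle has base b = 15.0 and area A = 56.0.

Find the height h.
A = ½·b·h  ⇒  h = 2A/b = 2·56.0/15.0 = 112/15.0 ≈ 7.46667

h = 7.467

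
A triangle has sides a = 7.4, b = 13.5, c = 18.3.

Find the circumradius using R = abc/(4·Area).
First find the area with Heron's formula.
s = (7.4 + 13.5 + 18.3)/2 = 19.6
Area = √(s(s−a)(s−b)(s−c)) = √(19.6·12.2·6.1·1.3) ≈ √1896.22 ≈ 43.5456
abc = 7.4·13.5·18.3 = 1828.17
R = abc/(4·Area) ≈ 1828.17/(4·43.5456) = 1828.17/174.183 ≈ 10.4957

R = 10.5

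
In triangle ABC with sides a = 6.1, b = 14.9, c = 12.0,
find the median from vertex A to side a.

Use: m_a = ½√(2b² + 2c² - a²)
m_a = ½√(2·14.9² + 2·12.0² − 6.1²) = ½√(2·222.01 + 2·144 − 37.21) = ½√(444.02 + 288 − 37.21) = ½√694.81
√694.81 ≈ 26.3592, so m_a ≈ 13.1796

m_a = 13.18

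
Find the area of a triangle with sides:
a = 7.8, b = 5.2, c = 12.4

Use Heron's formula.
s = (7.8 + 5.2 + 12.4)/2 = 25.4/2 = 12.7
s − a = 4.9, s − b = 7.5, s − c = 0.3
s(s−a)(s−b)(s−c) = 12.7·4.9·7.5·0.3 ≈ 140.018
Area = √140.018 ≈ 11.8329

Area = 11.83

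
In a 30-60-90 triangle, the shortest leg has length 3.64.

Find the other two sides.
In a 30-60-90 triangle the sides are in ratio 1 : √3 : 2 (short leg : long leg : hypotenuse).
Long leg = 3.64·√3 ≈ 3.64·1.73205 ≈ 6.30466
Hypotenuse = 2·3.64 = 7.28

Long leg = 3.64√3 = 6.305, Hypotenuse = 7.28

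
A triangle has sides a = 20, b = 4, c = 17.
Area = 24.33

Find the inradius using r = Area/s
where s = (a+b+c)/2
s = (20 + 4 + 17)/2 = 41/2 = 20.5
r = Area/s = 24.33/20.5 ≈ 1.18683

r = 1.187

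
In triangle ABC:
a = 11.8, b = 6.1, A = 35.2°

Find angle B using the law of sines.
a/sin(A) = b/sin(B)  ⇒  sin(B) = b·sin(A)/a = 6.1·sin(35.2°)/11.8
sin(35.2°) ≈ 0.576432
sin(B) ≈ 6.1·0.576432/11.8 ≈ 3.51624/11.8 ≈ 0.297986
B = arcsin(0.297986) ≈ 17.3367°
(Since b ≤ a we need B ≤ A, so the obtuse alternative 180° − 17.3367° ≈ 162.663° is rejected.)

B = 17.34°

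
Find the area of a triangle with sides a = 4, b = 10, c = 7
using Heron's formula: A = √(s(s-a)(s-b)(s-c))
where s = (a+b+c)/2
s = (4 + 10 + 7)/2 = 21/2 = 10.5
s − a = 6.5, s − b = 0.5, s − c = 3.5
s(s−a)(s−b)(s−c) = 10.5·6.5·0.5·3.5 = 119.4375
Area = √119.4375 ≈ 10.9287

s = 10.5, Area = 10.93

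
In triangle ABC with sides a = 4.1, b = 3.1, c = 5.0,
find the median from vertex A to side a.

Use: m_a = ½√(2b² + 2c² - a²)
m_a = ½√(2·3.1² + 2·5.0² − 4.1²) = ½√(2·9.61 + 2·25 − 16.81) = ½√(19.22 + 50 − 16.81) = ½√52.41
√52.41 ≈ 7.23948, so m_a ≈ 3.61974

m_a = 3.62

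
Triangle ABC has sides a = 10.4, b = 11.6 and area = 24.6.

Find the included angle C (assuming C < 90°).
Area = ½·a·b·sin(C)  ⇒  sin(C) = 2·Area/(a·b) = 2·24.6/(10.4·11.6) = 49.2/120.64 ≈ 0.407825
C = arcsin(0.407825) ≈ 24.0683° (taking the acute solution since C < 90°)

C = 24.07°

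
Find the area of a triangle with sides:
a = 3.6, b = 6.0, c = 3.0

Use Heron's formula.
s = (3.6 + 6.0 + 3.0)/2 = 12.6/2 = 6.3
s − a = 2.7, s − b = 0.3, s − c = 3.3
s(s−a)(s−b)(s−c) = 6.3·2.7·0.3·3.3 ≈ 16.8399
Area = √16.8399 ≈ 4.10364

Area = 4.104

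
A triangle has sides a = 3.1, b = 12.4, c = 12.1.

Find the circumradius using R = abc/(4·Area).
First find the area with Heron's formula.
s = (3.1 + 12.4 + 12.1)/2 = 13.8
Area = √(s(s−a)(s−b)(s−c)) = √(13.8·10.7·1.4·1.7) ≈ √351.431 ≈ 18.7465
abc = 3.1·12.4·12.1 = 465.124
R = abc/(4·Area) ≈ 465.124/(4·18.7465) = 465.124/74.986 ≈ 6.20282

R = 6.203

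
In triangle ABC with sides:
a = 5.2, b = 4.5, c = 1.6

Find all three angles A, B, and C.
Law of cosines for each angle (a² = 27.04, b² = 20.25, c² = 2.56):
cos(A) = (b² + c² − a²)/(2bc) = (20.25 + 2.56 − 27.04)/(2·4.5·1.6) = -4.23/14.4 ≈ -0.29375  ⇒  A ≈ 107.083°
cos(B) = (a² + c² − b²)/(2ac) = (27.04 + 2.56 − 20.25)/(2·5.2·1.6) = 9.35/16.64 ≈ 0.561899  ⇒  B ≈ 55.8128°
cos(C) = (a² + b² − c²)/(2ab) = (27.04 + 20.25 − 2.56)/(2·5.2·4.5) = 44.73/46.8 ≈ 0.955769  ⇒  C ≈ 17.1046°
Check: A + B + C ≈ 180°

A = 107.1°, B = 55.81°, C = 17.1°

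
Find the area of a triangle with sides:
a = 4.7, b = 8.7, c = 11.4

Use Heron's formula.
s = (4.7 + 8.7 + 11.4)/2 = 24.8/2 = 12.4
s − a = 7.7, s − b = 3.7, s − c = 1
s(s−a)(s−b)(s−c) = 12.4·7.7·3.7·1 ≈ 353.276
Area = √353.276 ≈ 18.7956

Area = 18.8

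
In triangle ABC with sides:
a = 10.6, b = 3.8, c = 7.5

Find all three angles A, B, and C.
Law of cosines for each angle (a² = 112.36, b² = 14.44, c² = 56.25):
cos(A) = (b² + c² − a²)/(2bc) = (14.44 + 56.25 − 112.36)/(2·3.8·7.5) = -41.67/57 ≈ -0.731053  ⇒  A ≈ 136.975°
cos(B) = (a² + c² − b²)/(2ac) = (112.36 + 56.25 − 14.44)/(2·10.6·7.5) = 154.17/159 ≈ 0.969623  ⇒  B ≈ 14.1585°
cos(C) = (a² + b² − c²)/(2ab) = (112.36 + 14.44 − 56.25)/(2·10.6·3.8) = 70.55/80.56 ≈ 0.875745  ⇒  C ≈ 28.8668°
Check: A + B + C ≈ 180°

A = 137°, B = 14.16°, C = 28.87°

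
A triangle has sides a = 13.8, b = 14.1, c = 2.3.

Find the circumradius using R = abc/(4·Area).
First find the area with Heron's formula.
s = (13.8 + 14.1 + 2.3)/2 = 15.1
Area = √(s(s−a)(s−b)(s−c)) = √(15.1·1.3·1·12.8) ≈ √251.264 ≈ 15.8513
abc = 13.8·14.1·2.3 = 447.534
R = abc/(4·Area) ≈ 447.534/(4·15.8513) = 447.534/63.4052 ≈ 7.05831

R = 7.058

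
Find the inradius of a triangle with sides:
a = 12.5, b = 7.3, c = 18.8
r = Area/s where s is the semi-perimeter.
s = (12.5 + 7.3 + 18.8)/2 = 38.6/2 = 19.3
Area = √(s(s−a)(s−b)(s−c)) = √(19.3·6.8·12·0.5) ≈ √787.44 ≈ 28.0614
r ≈ 28.0614/19.3 ≈ 1.45396

r = 1.454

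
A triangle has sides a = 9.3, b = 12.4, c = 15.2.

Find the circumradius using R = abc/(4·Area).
First find the area with Heron's formula.
s = (9.3 + 12.4 + 15.2)/2 = 18.45
Area = √(s(s−a)(s−b)(s−c)) = √(18.45·9.15·6.05·3.25) ≈ √3319.37 ≈ 57.614
abc = 9.3·12.4·15.2 = 1752.864
R = abc/(4·Area) ≈ 1752.864/(4·57.614) = 1752.864/230.456 ≈ 7.60607

R = 7.606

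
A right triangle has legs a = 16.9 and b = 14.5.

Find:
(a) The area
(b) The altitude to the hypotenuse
(a) The legs are perpendicular, so Area = ½·a·b = ½·16.9·14.5 = ½·245.05 = 122.525
(b) Hypotenuse c = √(a² + b²) = √(285.61 + 210.25) = √495.86 ≈ 22.2679
    Area = ½·c·h_c  ⇒  h_c = 2·Area/c = 245.05/22.2679 ≈ 11.0046

Area = 122.525, h_c = 11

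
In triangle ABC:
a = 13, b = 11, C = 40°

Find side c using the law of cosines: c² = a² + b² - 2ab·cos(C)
c² = 13² + 11² − 2·13·11·cos(40°)
cos(40°) ≈ 0.766044
c² ≈ 169 + 121 − 286·(0.766044) ≈ 290 − 219.089 ≈ 70.9113
c ≈ √70.9113 ≈ 8.42088

c = 8.421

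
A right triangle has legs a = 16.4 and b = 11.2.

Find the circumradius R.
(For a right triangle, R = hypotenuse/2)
Hypotenuse c = √(a² + b²) = √(268.96 + 125.44) = √394.4 ≈ 19.8595
R = c/2 ≈ 19.8595/2 ≈ 9.92975

R = 9.93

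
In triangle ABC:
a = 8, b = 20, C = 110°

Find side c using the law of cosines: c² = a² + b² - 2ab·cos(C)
c² = 8² + 20² − 2·8·20·cos(110°)
cos(110°) ≈ -0.34202
c² ≈ 64 + 400 − 320·(-0.34202) ≈ 464 + 109.446 ≈ 573.446
c ≈ √573.446 ≈ 23.9467

c = 23.95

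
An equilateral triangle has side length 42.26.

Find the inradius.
r = Area/s with s the semi-perimeter.
Area = (√3/4)·42.26² = (√3/4)·1785.9076 ≈ 0.433013·1785.9076 ≈ 773.321
s = 3·42.26/2 = 63.39
r ≈ 773.321/63.39 ≈ 12.1994
(Equivalently r = side/(2√3) = 42.26/3.4641 ≈ 12.1994.)

r = 12.2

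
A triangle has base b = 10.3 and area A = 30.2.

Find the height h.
A = ½·b·h  ⇒  h = 2A/b = 2·30.2/10.3 = 60.4/10.3 ≈ 5.86408

h = 5.864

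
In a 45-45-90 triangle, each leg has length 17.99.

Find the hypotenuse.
In a 45-45-90 triangle the sides are in ratio 1 : 1 : √2, so hypotenuse = leg·√2.
Hypotenuse = 17.99·√2 ≈ 17.99·1.41421 ≈ 25.4417

Hypotenuse = 17.99√2 = 25.44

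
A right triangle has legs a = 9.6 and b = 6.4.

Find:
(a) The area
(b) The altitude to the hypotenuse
(a) The legs are perpendicular, so Area = ½·a·b = ½·9.6·6.4 = ½·61.44 = 30.72
(b) Hypotenuse c = √(a² + b²) = √(92.16 + 40.96) = √133.12 ≈ 11.5378
    Area = ½·c·h_c  ⇒  h_c = 2·Area/c = 61.44/11.5378 ≈ 5.32512

Area = 30.72, h_c = 5.325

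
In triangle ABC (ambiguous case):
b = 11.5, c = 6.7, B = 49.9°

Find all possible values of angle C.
b/sin(B) = c/sin(C)  ⇒  sin(C) = c·sin(B)/b = 6.7·sin(49.9°)/11.5
sin(49.9°) ≈ 0.764921
sin(C) ≈ 6.7·0.764921/11.5 ≈ 5.12497/11.5 ≈ 0.44565
Candidate 1: C₁ = arcsin(0.44565) ≈ 26.4649°  →  A = 180° − 49.9° − 26.4649° ≈ 103.635° > 0, valid
Candidate 2: C₂ = 180° − C₁ ≈ 153.535°  →  A = 180° − 49.9° − 153.535° ≈ -23.4351° ≤ 0, not a valid triangle

C = 26.46° (one solution)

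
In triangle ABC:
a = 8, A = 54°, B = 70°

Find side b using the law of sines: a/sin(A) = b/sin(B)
a/sin(A) = b/sin(B)  ⇒  b = a·sin(B)/sin(A) = 8·sin(70°)/sin(54°)
sin(70°) ≈ 0.939693, sin(54°) ≈ 0.809017
b ≈ 8·0.939693/0.809017 ≈ 7.51754/0.809017 ≈ 9.29219

b = 9.292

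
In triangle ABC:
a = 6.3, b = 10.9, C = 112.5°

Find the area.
Two sides and the included angle (SAS): A = ½·a·b·sin(C) = ½·6.3·10.9·sin(112.5°)
sin(112.5°) ≈ 0.92388
A ≈ ½·68.67·0.92388 = 34.335·0.92388 ≈ 31.7214

Area = 31.72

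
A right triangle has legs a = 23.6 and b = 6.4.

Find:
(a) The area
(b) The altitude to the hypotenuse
(a) The legs are perpendicular, so Area = ½·a·b = ½·23.6·6.4 = ½·151.04 = 75.52
(b) Hypotenuse c = √(a² + b²) = √(556.96 + 40.96) = √597.92 ≈ 24.4524
    Area = ½·c·h_c  ⇒  h_c = 2·Area/c = 151.04/24.4524 ≈ 6.1769

Area = 75.52, h_c = 6.177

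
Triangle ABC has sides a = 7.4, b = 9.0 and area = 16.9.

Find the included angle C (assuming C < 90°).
Area = ½·a·b·sin(C)  ⇒  sin(C) = 2·Area/(a·b) = 2·16.9/(7.4·9.0) = 33.8/66.6 ≈ 0.507508
C = arcsin(0.507508) ≈ 30.4979° (taking the acute solution since C < 90°)

C = 30.5°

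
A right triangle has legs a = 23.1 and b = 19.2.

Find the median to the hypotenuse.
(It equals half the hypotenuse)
Hypotenuse c = √(a² + b²) = √(533.61 + 368.64) = √902.25 ≈ 30.0375
Median to hypotenuse = c/2 ≈ 30.0375/2 ≈ 15.0187

Median = 15.02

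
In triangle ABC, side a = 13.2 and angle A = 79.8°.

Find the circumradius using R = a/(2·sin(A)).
R = a/(2·sin(A)) = 13.2/(2·sin(79.8°))
sin(79.8°) ≈ 0.984196
R ≈ 13.2/(2·0.984196) = 13.2/1.96839 ≈ 6.70598

R = 6.706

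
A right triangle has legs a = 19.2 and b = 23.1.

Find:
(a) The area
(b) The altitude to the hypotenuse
(a) The legs are perpendicular, so Area = ½·a·b = ½·19.2·23.1 = ½·443.52 = 221.76
(b) Hypotenuse c = √(a² + b²) = √(368.64 + 533.61) = √902.25 ≈ 30.0375
    Area = ½·c·h_c  ⇒  h_c = 2·Area/c = 443.52/30.0375 ≈ 14.7656

Area = 221.76, h_c = 14.77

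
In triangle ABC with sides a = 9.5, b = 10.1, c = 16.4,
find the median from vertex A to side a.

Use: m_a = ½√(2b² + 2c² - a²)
m_a = ½√(2·10.1² + 2·16.4² − 9.5²) = ½√(2·102.01 + 2·268.96 − 90.25) = ½√(204.02 + 537.92 − 90.25) = ½√651.69
√651.69 ≈ 25.5282, so m_a ≈ 12.7641

m_a = 12.76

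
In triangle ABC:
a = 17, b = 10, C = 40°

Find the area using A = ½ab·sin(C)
A = ½·a·b·sin(C) = ½·17·10·sin(40°)
sin(40°) ≈ 0.642788
A ≈ ½·170·0.642788 = 85·0.642788 ≈ 54.6369

Area = 54.64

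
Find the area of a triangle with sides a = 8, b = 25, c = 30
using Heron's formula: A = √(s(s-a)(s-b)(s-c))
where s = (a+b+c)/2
s = (8 + 25 + 30)/2 = 63/2 = 31.5
s − a = 23.5, s − b = 6.5, s − c = 1.5
s(s−a)(s−b)(s−c) = 31.5·23.5·6.5·1.5 = 7217.4375
Area = √7217.4375 ≈ 84.9555

s = 31.5, Area = 84.96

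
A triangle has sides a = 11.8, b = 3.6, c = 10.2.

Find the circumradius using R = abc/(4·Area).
First find the area with Heron's formula.
s = (11.8 + 3.6 + 10.2)/2 = 12.8
Area = √(s(s−a)(s−b)(s−c)) = √(12.8·1·9.2·2.6) ≈ √306.176 ≈ 17.4979
abc = 11.8·3.6·10.2 = 433.296
R = abc/(4·Area) ≈ 433.296/(4·17.4979) = 433.296/69.9915 ≈ 6.19069

R = 6.191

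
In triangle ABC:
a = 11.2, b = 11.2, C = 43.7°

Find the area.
Two sides and the included angle (SAS): A = ½·a·b·sin(C) = ½·11.2·11.2·sin(43.7°)
sin(43.7°) ≈ 0.690882
A ≈ ½·125.44·0.690882 = 62.72·0.690882 ≈ 43.3321

Area = 43.33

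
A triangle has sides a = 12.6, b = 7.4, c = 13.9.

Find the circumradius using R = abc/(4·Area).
First find the area with Heron's formula.
s = (12.6 + 7.4 + 13.9)/2 = 16.95
Area = √(s(s−a)(s−b)(s−c)) = √(16.95·4.35·9.55·3.05) ≈ √2147.64 ≈ 46.3427
abc = 12.6·7.4·13.9 = 1296.036
R = abc/(4·Area) ≈ 1296.036/(4·46.3427) = 1296.036/185.371 ≈ 6.99159

R = 6.992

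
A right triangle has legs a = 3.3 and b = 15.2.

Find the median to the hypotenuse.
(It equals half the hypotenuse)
Hypotenuse c = √(a² + b²) = √(10.89 + 231.04) = √241.93 ≈ 15.5541
Median to hypotenuse = c/2 ≈ 15.5541/2 ≈ 7.77705

Median = 7.777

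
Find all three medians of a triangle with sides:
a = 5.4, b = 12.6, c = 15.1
Median formula: m_a = ½√(2b² + 2c² − a²) (and cyclically). a² = 29.16, b² = 158.76, c² = 228.01.
m_a = ½√(2·158.76 + 2·228.01 − 29.16) = ½√744.38 ≈ ½·27.2833 ≈ 13.6417
m_b = ½√(2·29.16 + 2·228.01 − 158.76) = ½√355.58 ≈ ½·18.8568 ≈ 9.42841
m_c = ½√(2·29.16 + 2·158.76 − 228.01) = ½√147.83 ≈ ½·12.1585 ≈ 6.07927

m_a = 13.64, m_b = 9.428, m_c = 6.079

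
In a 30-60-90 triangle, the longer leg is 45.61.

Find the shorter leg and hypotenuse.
In a 30-60-90 triangle the sides are in ratio 1 : √3 : 2, so short leg = long leg/√3 and hypotenuse = 2·(short leg).
Short leg = 45.61/√3 ≈ 45.61/1.73205 ≈ 26.3329
Hypotenuse = 2·26.3329 ≈ 52.6659

Short leg = 26.33, Hypotenuse = 52.67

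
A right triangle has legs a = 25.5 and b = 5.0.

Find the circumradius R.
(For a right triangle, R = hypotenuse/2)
Hypotenuse c = √(a² + b²) = √(650.25 + 25) = √675.25 ≈ 25.9856
R = c/2 ≈ 25.9856/2 ≈ 12.9928

R = 12.99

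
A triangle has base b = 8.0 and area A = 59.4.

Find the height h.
A = ½·b·h  ⇒  h = 2A/b = 2·59.4/8.0 = 118.8/8.0 ≈ 14.85

h = 14.85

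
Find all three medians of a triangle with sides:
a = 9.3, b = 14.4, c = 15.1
Median formula: m_a = ½√(2b² + 2c² − a²) (and cyclically). a² = 86.49, b² = 207.36, c² = 228.01.
m_a = ½√(2·207.36 + 2·228.01 − 86.49) = ½√784.25 ≈ ½·28.0045 ≈ 14.0022
m_b = ½√(2·86.49 + 2·228.01 − 207.36) = ½√421.64 ≈ ½·20.5339 ≈ 10.2669
m_c = ½√(2·86.49 + 2·207.36 − 228.01) = ½√359.69 ≈ ½·18.9655 ≈ 9.48275

m_a = 14, m_b = 10.27, m_c = 9.483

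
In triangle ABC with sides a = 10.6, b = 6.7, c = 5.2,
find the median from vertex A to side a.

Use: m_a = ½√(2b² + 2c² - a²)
m_a = ½√(2·6.7² + 2·5.2² − 10.6²) = ½√(2·44.89 + 2·27.04 − 112.36) = ½√(89.78 + 54.08 − 112.36) = ½√31.5
√31.5 ≈ 5.61249, so m_a ≈ 2.80624

m_a = 2.806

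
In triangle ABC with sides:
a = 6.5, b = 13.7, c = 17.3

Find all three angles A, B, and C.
Law of cosines for each angle (a² = 42.25, b² = 187.69, c² = 299.29):
cos(A) = (b² + c² − a²)/(2bc) = (187.69 + 299.29 − 42.25)/(2·13.7·17.3) = 444.73/474.02 ≈ 0.938209  ⇒  A ≈ 20.247°
cos(B) = (a² + c² − b²)/(2ac) = (42.25 + 299.29 − 187.69)/(2·6.5·17.3) = 153.85/224.9 ≈ 0.684082  ⇒  B ≈ 46.8366°
cos(C) = (a² + b² − c²)/(2ab) = (42.25 + 187.69 − 299.29)/(2·6.5·13.7) = -69.35/178.1 ≈ -0.389388  ⇒  C ≈ 112.916°
Check: A + B + C ≈ 180°

A = 20.25°, B = 46.84°, C = 112.9°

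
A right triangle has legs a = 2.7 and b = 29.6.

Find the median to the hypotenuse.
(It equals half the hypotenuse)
Hypotenuse c = √(a² + b²) = √(7.29 + 876.16) = √883.45 ≈ 29.7229
Median to hypotenuse = c/2 ≈ 29.7229/2 ≈ 14.8614

Median = 14.86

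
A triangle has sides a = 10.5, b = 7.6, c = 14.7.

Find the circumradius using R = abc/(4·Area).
First find the area with Heron's formula.
s = (10.5 + 7.6 + 14.7)/2 = 16.4
Area = √(s(s−a)(s−b)(s−c)) = √(16.4·5.9·8.8·1.7) ≈ √1447.53 ≈ 38.0464
abc = 10.5·7.6·14.7 = 1173.06
R = abc/(4·Area) ≈ 1173.06/(4·38.0464) = 1173.06/152.186 ≈ 7.70809

R = 7.708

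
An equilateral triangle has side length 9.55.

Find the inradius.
r = Area/s with s the semi-perimeter.
Area = (√3/4)·9.55² = (√3/4)·91.2025 ≈ 0.433013·91.2025 ≈ 39.4918
s = 3·9.55/2 = 14.325
r ≈ 39.4918/14.325 ≈ 2.75685
(Equivalently r = side/(2√3) = 9.55/3.4641 ≈ 2.75685.)

r = 2.757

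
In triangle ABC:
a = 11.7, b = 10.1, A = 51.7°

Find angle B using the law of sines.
a/sin(A) = b/sin(B)  ⇒  sin(B) = b·sin(A)/a = 10.1·sin(51.7°)/11.7
sin(51.7°) ≈ 0.784776
sin(B) ≈ 10.1·0.784776/11.7 ≈ 7.92624/11.7 ≈ 0.677457
B = arcsin(0.677457) ≈ 42.6452°
(Since b ≤ a we need B ≤ A, so the obtuse alternative 180° − 42.6452° ≈ 137.355° is rejected.)

B = 42.65°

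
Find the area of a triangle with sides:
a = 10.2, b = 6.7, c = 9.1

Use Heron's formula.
s = (10.2 + 6.7 + 9.1)/2 = 26/2 = 13
s − a = 2.8, s − b = 6.3, s − c = 3.9
s(s−a)(s−b)(s−c) = 13·2.8·6.3·3.9 ≈ 894.348
Area = √894.348 ≈ 29.9057

Area = 29.91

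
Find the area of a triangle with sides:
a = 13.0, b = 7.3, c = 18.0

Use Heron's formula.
s = (13.0 + 7.3 + 18.0)/2 = 38.3/2 = 19.15
s − a = 6.15, s − b = 11.85, s − c = 1.15
s(s−a)(s−b)(s−c) = 19.15·6.15·11.85·1.15 ≈ 1604.94
Area = √1604.94 ≈ 40.0618

Area = 40.06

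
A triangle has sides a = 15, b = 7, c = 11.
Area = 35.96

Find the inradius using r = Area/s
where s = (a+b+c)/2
s = (15 + 7 + 11)/2 = 33/2 = 16.5
r = Area/s = 35.96/16.5 ≈ 2.17939

r = 2.179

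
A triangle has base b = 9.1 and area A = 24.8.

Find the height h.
A = ½·b·h  ⇒  h = 2A/b = 2·24.8/9.1 = 49.6/9.1 ≈ 5.45055

h = 5.451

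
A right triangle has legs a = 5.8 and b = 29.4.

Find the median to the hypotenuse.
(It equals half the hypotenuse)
Hypotenuse c = √(a² + b²) = √(33.64 + 864.36) = √898 ≈ 29.9666
Median to hypotenuse = c/2 ≈ 29.9666/2 ≈ 14.9833

Median = 14.98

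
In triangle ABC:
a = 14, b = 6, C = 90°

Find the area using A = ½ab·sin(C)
A = ½·a·b·sin(C) = ½·14·6·sin(90°)
sin(90°) ≈ 1
A ≈ ½·84·1 = 42·1 ≈ 42

Area = 42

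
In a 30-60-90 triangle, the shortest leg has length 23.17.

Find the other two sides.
In a 30-60-90 triangle the sides are in ratio 1 : √3 : 2 (short leg : long leg : hypotenuse).
Long leg = 23.17·√3 ≈ 23.17·1.73205 ≈ 40.1316
Hypotenuse = 2·23.17 = 46.34

Long leg = 23.17√3 = 40.13, Hypotenuse = 46.34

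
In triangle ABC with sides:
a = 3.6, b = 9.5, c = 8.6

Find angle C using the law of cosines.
c² = a² + b² − 2ab·cos(C)  ⇒  cos(C) = (a² + b² − c²)/(2ab)
cos(C) = (3.6² + 9.5² − 8.6²)/(2·3.6·9.5) = (12.96 + 90.25 − 73.96)/68.4 = 29.25/68.4 ≈ 0.427632
C = arccos(0.427632) ≈ 64.6827°

C = 64.68°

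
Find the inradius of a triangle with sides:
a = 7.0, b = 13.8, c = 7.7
r = Area/s where s is the semi-perimeter.
s = (7.0 + 13.8 + 7.7)/2 = 28.5/2 = 14.25
Area = √(s(s−a)(s−b)(s−c)) = √(14.25·7.25·0.45·6.55) ≈ √304.514 ≈ 17.4503
r ≈ 17.4503/14.25 ≈ 1.22458

r = 1.225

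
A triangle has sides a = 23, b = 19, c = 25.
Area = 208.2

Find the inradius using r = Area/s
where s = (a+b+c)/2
s = (23 + 19 + 25)/2 = 67/2 = 33.5
r = Area/s = 208.2/33.5 ≈ 6.21493

r = 6.215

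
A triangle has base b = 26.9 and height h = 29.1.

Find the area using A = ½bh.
A = ½·b·h = ½·26.9·29.1 = ½·782.79 = 391.395

Area = 391.395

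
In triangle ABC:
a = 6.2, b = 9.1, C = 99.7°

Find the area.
Two sides and the included angle (SAS): A = ½·a·b·sin(C) = ½·6.2·9.1·sin(99.7°)
sin(99.7°) ≈ 0.985703
A ≈ ½·56.42·0.985703 = 28.21·0.985703 ≈ 27.8067

Area = 27.81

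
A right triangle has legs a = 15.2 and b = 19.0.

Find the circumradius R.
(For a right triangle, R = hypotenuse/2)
Hypotenuse c = √(a² + b²) = √(231.04 + 361) = √592.04 ≈ 24.3319
R = c/2 ≈ 24.3319/2 ≈ 12.1659

R = 12.17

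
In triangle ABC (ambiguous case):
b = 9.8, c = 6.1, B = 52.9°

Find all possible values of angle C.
b/sin(B) = c/sin(C)  ⇒  sin(C) = c·sin(B)/b = 6.1·sin(52.9°)/9.8
sin(52.9°) ≈ 0.797584
sin(C) ≈ 6.1·0.797584/9.8 ≈ 4.86526/9.8 ≈ 0.496455
Candidate 1: C₁ = arcsin(0.496455) ≈ 29.7658°  →  A = 180° − 52.9° − 29.7658° ≈ 97.3342° > 0, valid
Candidate 2: C₂ = 180° − C₁ ≈ 150.234°  →  A = 180° − 52.9° − 150.234° ≈ -23.1342° ≤ 0, not a valid triangle

C = 29.77° (one solution)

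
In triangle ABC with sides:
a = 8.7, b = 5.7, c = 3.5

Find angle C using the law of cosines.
c² = a² + b² − 2ab·cos(C)  ⇒  cos(C) = (a² + b² − c²)/(2ab)
cos(C) = (8.7² + 5.7² − 3.5²)/(2·8.7·5.7) = (75.69 + 32.49 − 12.25)/99.18 = 95.93/99.18 ≈ 0.967231
C = arccos(0.967231) ≈ 14.7082°

C = 14.71°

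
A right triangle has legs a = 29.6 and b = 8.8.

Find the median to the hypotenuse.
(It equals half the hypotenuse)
Hypotenuse c = √(a² + b²) = √(876.16 + 77.44) = √953.6 ≈ 30.8804
Median to hypotenuse = c/2 ≈ 30.8804/2 ≈ 15.4402

Median = 15.44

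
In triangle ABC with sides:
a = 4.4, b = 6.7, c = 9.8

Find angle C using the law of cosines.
c² = a² + b² − 2ab·cos(C)  ⇒  cos(C) = (a² + b² − c²)/(2ab)
cos(C) = (4.4² + 6.7² − 9.8²)/(2·4.4·6.7) = (19.36 + 44.89 − 96.04)/58.96 = -31.79/58.96 ≈ -0.539179
C = arccos(-0.539179) ≈ 122.628°

C = 122.6°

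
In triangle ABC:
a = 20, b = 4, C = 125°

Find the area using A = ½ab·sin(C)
A = ½·a·b·sin(C) = ½·20·4·sin(125°)
sin(125°) ≈ 0.819152
A ≈ ½·80·0.819152 = 40·0.819152 ≈ 32.7661

Area = 32.77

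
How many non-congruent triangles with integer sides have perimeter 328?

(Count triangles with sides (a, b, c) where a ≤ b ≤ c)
Let a ≤ b ≤ c with a + b + c = 328. The only binding inequality is a + b > c, i.e. 328 − c > c, so c < 328/2; and c ≥ 328/3 since c is the largest side.
So 110 ≤ c ≤ 163. For each c, b runs from ⌈(328 − c)/2⌉ up to c (then a = 328 − b − c satisfies 1 ≤ a ≤ b automatically), giving c − ⌈(328 − c)/2⌉ + 1 choices.
Summing over c: 2 + 3 + 5 + 6 + … + 80 + 81  (54 terms, c = 110, …, 163) = 2241
Check (closed form: nearest integer to p²/48 for even p, (p+3)²/48 for odd p): 328²/48 = 107584/48 ≈ 2241.33 → 2241

2241 triangles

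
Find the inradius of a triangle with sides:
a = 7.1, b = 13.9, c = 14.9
r = Area/s where s is the semi-perimeter.
s = (7.1 + 13.9 + 14.9)/2 = 35.9/2 = 17.95
Area = √(s(s−a)(s−b)(s−c)) = √(17.95·10.85·4.05·3.05) ≈ √2405.74 ≈ 49.0484
r ≈ 49.0484/17.95 ≈ 2.7325

r = 2.732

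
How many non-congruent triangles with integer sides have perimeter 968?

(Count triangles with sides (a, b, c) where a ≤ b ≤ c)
Let a ≤ b ≤ c with a + b + c = 968. The only binding inequality is a + b > c, i.e. 968 − c > c, so c < 968/2; and c ≥ 968/3 since c is the largest side.
So 323 ≤ c ≤ 483. For each c, b runs from ⌈(968 − c)/2⌉ up to c (then a = 968 − b − c satisfies 1 ≤ a ≤ b automatically), giving c − ⌈(968 − c)/2⌉ + 1 choices.
Summing over c: 1 + 3 + 4 + 6 + … + 240 + 241  (161 terms, c = 323, …, 483) = 19521
Check (closed form: nearest integer to p²/48 for even p, (p+3)²/48 for odd p): 968²/48 = 937024/48 ≈ 19521.33 → 19521

19521 triangles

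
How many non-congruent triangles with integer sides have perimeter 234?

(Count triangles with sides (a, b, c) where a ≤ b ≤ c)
Let a ≤ b ≤ c with a + b + c = 234. The only binding inequality is a + b > c, i.e. 234 − c > c, so c < 234/2; and c ≥ 234/3 since c is the largest side.
So 78 ≤ c ≤ 116. For each c, b runs from ⌈(234 − c)/2⌉ up to c (then a = 234 − b − c satisfies 1 ≤ a ≤ b automatically), giving c − ⌈(234 − c)/2⌉ + 1 choices.
Summing over c: 1 + 2 + 4 + 5 + … + 56 + 58  (39 terms, c = 78, …, 116) = 1141
Check (closed form: nearest integer to p²/48 for even p, (p+3)²/48 for odd p): 234²/48 = 54756/48 ≈ 1140.75 → 1141

1141 triangles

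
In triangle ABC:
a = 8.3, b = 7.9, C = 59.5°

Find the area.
Two sides and the included angle (SAS): A = ½·a·b·sin(C) = ½·8.3·7.9·sin(59.5°)
sin(59.5°) ≈ 0.861629
A ≈ ½·65.57·0.861629 = 32.785·0.861629 ≈ 28.2485

Area = 28.25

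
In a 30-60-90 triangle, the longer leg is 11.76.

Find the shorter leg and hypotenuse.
In a 30-60-90 triangle the sides are in ratio 1 : √3 : 2, so short leg = long leg/√3 and hypotenuse = 2·(short leg).
Short leg = 11.76/√3 ≈ 11.76/1.73205 ≈ 6.78964
Hypotenuse = 2·6.78964 ≈ 13.5793

Short leg = 6.79, Hypotenuse = 13.58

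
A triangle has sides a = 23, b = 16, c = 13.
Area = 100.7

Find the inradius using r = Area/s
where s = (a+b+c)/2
s = (23 + 16 + 13)/2 = 52/2 = 26
r = Area/s = 100.7/26 ≈ 3.87308

r = 3.873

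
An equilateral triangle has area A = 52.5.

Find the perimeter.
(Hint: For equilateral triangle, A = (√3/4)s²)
A = (√3/4)s²  ⇒  s² = 4A/√3 = 4·52.5/√3 = 210/1.73205 ≈ 121.244
s ≈ √121.244 ≈ 11.0111
Perimeter = 3s ≈ 3·11.0111 ≈ 33.0332

Perimeter = 33.03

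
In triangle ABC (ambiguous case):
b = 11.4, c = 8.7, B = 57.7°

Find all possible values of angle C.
b/sin(B) = c/sin(C)  ⇒  sin(C) = c·sin(B)/b = 8.7·sin(57.7°)/11.4
sin(57.7°) ≈ 0.845262
sin(C) ≈ 8.7·0.845262/11.4 ≈ 7.35378/11.4 ≈ 0.645068
Candidate 1: C₁ = arcsin(0.645068) ≈ 40.1708°  →  A = 180° − 57.7° − 40.1708° ≈ 82.1292° > 0, valid
Candidate 2: C₂ = 180° − C₁ ≈ 139.829°  →  A = 180° − 57.7° − 139.829° ≈ -17.5292° ≤ 0, not a valid triangle

C = 40.17° (one solution)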